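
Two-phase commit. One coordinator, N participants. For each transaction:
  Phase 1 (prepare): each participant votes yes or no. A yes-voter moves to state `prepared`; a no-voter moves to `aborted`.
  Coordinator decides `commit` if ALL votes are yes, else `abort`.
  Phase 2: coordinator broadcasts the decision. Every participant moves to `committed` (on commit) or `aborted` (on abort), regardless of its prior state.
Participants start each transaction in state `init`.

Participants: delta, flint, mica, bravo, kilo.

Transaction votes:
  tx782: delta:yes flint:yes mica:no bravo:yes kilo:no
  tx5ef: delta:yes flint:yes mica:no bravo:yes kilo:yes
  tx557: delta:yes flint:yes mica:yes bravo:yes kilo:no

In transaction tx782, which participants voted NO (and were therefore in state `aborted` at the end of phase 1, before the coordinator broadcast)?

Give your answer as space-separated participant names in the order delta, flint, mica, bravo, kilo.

Txn tx782 phase 1: delta yes -> prepared; flint yes -> prepared; mica no -> aborted; bravo yes -> prepared; kilo no -> aborted

Answer: mica kilo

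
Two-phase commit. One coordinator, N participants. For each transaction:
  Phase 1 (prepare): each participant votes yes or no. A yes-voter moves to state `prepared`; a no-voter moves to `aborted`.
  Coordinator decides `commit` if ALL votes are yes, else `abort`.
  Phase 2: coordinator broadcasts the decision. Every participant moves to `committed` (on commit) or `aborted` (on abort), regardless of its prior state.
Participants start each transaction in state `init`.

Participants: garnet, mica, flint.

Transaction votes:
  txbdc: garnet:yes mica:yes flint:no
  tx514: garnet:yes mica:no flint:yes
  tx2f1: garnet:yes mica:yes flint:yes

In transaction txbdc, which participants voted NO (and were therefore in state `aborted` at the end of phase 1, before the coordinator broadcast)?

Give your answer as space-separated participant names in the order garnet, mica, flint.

Txn txbdc phase 1: garnet yes -> prepared; mica yes -> prepared; flint no -> aborted

Answer: flint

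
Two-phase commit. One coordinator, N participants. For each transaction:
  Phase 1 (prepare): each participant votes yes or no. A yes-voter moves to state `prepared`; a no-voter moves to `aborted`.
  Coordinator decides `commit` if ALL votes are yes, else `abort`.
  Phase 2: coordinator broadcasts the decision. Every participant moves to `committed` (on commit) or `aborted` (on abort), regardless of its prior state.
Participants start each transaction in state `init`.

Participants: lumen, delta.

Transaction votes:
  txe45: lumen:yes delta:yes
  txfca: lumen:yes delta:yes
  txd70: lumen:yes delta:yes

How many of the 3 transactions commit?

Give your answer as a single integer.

Answer: 3

Derivation:
txe45: all yes -> commit (commits=1)
txfca: all yes -> commit (commits=2)
txd70: all yes -> commit (commits=3)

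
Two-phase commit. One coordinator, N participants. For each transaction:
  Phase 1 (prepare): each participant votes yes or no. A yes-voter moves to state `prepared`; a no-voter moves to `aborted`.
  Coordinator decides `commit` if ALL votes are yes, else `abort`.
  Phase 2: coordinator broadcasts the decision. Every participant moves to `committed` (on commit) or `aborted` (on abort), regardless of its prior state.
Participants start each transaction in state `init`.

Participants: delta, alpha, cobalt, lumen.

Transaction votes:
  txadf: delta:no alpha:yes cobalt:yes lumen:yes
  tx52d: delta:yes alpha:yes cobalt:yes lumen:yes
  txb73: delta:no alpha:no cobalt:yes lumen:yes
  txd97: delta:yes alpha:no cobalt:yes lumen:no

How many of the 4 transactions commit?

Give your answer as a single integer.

Answer: 1

Derivation:
txadf: no from delta -> abort (commits=0)
tx52d: all yes -> commit (commits=1)
txb73: no from delta, alpha -> abort (commits=1)
txd97: no from alpha, lumen -> abort (commits=1)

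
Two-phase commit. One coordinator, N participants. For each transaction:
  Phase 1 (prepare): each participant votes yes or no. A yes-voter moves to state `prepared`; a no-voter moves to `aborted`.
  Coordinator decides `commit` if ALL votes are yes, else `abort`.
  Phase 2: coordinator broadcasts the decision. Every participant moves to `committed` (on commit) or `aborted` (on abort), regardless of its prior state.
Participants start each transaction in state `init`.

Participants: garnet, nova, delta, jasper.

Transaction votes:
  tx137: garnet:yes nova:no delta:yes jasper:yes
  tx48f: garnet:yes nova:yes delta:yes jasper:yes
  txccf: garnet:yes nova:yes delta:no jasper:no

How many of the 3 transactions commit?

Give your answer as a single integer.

tx137: no from nova -> abort (commits=0)
tx48f: all yes -> commit (commits=1)
txccf: no from delta, jasper -> abort (commits=1)

Answer: 1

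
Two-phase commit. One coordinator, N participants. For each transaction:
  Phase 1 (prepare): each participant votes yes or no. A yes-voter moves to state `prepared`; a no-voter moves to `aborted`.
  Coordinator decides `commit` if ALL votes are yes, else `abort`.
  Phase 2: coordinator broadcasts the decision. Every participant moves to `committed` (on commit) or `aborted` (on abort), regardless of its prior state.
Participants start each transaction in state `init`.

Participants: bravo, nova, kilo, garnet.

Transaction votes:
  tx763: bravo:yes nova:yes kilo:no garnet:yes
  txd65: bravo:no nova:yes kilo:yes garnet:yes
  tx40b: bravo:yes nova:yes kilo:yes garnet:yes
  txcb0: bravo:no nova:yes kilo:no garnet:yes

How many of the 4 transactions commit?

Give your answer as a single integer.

tx763: no from kilo -> abort (commits=0)
txd65: no from bravo -> abort (commits=0)
tx40b: all yes -> commit (commits=1)
txcb0: no from bravo, kilo -> abort (commits=1)

Answer: 1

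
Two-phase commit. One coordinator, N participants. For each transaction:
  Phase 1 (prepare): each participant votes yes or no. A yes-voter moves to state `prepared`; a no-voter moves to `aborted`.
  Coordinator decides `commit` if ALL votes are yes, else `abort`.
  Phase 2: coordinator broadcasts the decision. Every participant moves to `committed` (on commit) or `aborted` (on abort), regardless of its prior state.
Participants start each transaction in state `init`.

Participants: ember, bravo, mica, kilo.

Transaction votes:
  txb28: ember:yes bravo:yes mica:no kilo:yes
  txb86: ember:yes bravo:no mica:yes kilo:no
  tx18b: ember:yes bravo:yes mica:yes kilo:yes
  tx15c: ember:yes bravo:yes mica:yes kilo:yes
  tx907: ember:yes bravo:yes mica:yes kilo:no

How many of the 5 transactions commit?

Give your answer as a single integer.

txb28: no from mica -> abort (commits=0)
txb86: no from bravo, kilo -> abort (commits=0)
tx18b: all yes -> commit (commits=1)
tx15c: all yes -> commit (commits=2)
tx907: no from kilo -> abort (commits=2)

Answer: 2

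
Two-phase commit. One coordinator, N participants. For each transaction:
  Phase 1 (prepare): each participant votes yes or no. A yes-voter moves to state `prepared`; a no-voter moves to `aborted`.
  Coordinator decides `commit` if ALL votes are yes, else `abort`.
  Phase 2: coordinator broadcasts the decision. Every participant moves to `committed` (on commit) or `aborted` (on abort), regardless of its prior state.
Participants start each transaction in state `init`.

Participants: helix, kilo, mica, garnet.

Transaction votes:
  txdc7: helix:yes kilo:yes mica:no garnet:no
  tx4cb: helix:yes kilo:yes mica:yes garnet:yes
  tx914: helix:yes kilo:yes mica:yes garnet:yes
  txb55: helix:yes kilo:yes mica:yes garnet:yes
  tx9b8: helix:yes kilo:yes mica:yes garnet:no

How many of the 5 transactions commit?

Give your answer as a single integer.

txdc7: no from mica, garnet -> abort (commits=0)
tx4cb: all yes -> commit (commits=1)
tx914: all yes -> commit (commits=2)
txb55: all yes -> commit (commits=3)
tx9b8: no from garnet -> abort (commits=3)

Answer: 3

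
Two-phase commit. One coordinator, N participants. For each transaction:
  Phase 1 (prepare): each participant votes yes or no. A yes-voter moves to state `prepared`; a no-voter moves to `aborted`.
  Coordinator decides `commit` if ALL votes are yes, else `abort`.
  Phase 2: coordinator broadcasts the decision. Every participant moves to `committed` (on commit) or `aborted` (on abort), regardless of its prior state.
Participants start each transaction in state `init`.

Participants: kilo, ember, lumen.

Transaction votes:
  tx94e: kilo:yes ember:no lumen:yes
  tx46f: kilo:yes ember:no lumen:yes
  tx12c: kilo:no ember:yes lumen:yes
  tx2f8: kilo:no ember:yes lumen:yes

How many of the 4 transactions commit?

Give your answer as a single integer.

tx94e: no from ember -> abort (commits=0)
tx46f: no from ember -> abort (commits=0)
tx12c: no from kilo -> abort (commits=0)
tx2f8: no from kilo -> abort (commits=0)

Answer: 0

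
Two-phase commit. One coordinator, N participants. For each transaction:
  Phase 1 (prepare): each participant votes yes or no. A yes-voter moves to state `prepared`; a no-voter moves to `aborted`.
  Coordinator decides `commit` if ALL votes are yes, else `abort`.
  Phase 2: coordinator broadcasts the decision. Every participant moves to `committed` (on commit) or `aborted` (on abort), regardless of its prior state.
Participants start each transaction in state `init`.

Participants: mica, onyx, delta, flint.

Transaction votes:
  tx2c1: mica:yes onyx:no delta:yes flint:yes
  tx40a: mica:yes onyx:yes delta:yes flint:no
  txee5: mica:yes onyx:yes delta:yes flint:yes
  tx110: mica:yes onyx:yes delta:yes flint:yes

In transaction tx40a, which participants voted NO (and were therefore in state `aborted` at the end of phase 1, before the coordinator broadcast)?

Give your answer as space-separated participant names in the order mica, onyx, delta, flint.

Answer: flint

Derivation:
Txn tx40a phase 1: mica yes -> prepared; onyx yes -> prepared; delta yes -> prepared; flint no -> aborted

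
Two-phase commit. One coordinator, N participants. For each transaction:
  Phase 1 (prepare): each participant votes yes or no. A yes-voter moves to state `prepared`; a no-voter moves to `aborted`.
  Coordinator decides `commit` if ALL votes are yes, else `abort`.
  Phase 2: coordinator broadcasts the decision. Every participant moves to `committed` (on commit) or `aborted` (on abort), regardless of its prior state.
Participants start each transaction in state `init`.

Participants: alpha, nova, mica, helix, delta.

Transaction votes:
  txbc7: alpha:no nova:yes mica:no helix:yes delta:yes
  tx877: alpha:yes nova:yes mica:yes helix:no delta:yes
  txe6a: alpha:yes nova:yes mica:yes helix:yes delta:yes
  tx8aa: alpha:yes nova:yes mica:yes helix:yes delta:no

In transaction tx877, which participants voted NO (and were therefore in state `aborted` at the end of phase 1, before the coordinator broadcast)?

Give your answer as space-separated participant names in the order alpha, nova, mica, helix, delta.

Answer: helix

Derivation:
Txn tx877 phase 1: alpha yes -> prepared; nova yes -> prepared; mica yes -> prepared; helix no -> aborted; delta yes -> prepared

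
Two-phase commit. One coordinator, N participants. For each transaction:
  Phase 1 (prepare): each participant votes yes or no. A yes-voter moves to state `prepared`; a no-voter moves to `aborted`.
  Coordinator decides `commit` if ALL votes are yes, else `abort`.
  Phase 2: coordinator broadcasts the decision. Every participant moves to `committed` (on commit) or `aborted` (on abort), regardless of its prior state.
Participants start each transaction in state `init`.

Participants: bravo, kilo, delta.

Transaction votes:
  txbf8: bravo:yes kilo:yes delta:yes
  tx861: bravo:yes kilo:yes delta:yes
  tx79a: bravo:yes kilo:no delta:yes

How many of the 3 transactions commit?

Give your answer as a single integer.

Answer: 2

Derivation:
txbf8: all yes -> commit (commits=1)
tx861: all yes -> commit (commits=2)
tx79a: no from kilo -> abort (commits=2)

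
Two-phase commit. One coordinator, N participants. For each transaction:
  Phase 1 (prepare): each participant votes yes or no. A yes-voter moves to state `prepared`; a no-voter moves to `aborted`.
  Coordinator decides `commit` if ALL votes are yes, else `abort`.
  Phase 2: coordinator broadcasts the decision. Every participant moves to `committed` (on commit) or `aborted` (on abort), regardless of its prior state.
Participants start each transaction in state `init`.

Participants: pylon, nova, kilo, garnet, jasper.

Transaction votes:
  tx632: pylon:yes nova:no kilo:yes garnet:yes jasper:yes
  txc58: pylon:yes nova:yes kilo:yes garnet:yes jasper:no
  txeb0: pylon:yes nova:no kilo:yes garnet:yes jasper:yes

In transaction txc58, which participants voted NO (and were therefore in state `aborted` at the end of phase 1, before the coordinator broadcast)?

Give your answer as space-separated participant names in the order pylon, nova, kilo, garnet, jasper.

Txn txc58 phase 1: pylon yes -> prepared; nova yes -> prepared; kilo yes -> prepared; garnet yes -> prepared; jasper no -> aborted

Answer: jasper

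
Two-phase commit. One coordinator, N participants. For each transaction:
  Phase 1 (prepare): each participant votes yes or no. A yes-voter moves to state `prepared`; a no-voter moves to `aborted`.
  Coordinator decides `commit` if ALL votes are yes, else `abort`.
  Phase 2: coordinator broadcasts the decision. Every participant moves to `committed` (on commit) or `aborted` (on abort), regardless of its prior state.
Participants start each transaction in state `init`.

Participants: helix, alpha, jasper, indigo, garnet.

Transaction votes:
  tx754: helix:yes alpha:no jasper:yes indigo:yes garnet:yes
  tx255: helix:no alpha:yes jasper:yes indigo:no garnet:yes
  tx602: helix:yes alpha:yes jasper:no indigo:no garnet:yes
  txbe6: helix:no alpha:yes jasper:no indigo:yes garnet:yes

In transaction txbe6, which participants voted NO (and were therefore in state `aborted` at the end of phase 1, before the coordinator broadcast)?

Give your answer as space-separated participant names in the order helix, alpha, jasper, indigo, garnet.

Answer: helix jasper

Derivation:
Txn txbe6 phase 1: helix no -> aborted; alpha yes -> prepared; jasper no -> aborted; indigo yes -> prepared; garnet yes -> prepared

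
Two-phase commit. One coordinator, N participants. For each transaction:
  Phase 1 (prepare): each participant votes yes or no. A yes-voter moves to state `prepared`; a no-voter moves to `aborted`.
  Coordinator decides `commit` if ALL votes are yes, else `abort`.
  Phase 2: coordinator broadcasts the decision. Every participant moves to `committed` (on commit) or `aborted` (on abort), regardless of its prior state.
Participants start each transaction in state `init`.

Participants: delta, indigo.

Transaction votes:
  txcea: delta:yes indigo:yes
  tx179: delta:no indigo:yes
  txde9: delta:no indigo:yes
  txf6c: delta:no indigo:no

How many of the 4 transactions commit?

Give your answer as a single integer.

txcea: all yes -> commit (commits=1)
tx179: no from delta -> abort (commits=1)
txde9: no from delta -> abort (commits=1)
txf6c: no from delta, indigo -> abort (commits=1)

Answer: 1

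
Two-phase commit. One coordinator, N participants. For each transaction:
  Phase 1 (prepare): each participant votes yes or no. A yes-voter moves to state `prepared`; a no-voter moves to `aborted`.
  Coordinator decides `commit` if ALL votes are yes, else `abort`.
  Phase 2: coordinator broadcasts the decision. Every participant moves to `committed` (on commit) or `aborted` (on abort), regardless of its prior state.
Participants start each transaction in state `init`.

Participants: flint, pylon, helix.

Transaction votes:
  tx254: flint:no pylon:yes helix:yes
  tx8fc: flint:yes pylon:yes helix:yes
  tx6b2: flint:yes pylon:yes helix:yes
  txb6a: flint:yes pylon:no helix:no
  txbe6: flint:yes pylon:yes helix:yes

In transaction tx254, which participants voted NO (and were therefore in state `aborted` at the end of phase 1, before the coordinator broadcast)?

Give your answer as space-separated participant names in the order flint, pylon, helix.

Txn tx254 phase 1: flint no -> aborted; pylon yes -> prepared; helix yes -> prepared

Answer: flint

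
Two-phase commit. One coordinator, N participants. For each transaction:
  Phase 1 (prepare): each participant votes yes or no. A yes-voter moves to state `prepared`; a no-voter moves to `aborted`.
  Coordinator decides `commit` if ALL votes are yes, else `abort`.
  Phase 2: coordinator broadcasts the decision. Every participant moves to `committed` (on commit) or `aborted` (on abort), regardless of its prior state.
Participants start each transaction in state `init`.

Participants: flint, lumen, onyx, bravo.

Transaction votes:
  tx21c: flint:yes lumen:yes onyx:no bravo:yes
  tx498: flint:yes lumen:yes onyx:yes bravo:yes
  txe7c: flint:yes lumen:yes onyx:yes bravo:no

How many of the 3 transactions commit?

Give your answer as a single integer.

Answer: 1

Derivation:
tx21c: no from onyx -> abort (commits=0)
tx498: all yes -> commit (commits=1)
txe7c: no from bravo -> abort (commits=1)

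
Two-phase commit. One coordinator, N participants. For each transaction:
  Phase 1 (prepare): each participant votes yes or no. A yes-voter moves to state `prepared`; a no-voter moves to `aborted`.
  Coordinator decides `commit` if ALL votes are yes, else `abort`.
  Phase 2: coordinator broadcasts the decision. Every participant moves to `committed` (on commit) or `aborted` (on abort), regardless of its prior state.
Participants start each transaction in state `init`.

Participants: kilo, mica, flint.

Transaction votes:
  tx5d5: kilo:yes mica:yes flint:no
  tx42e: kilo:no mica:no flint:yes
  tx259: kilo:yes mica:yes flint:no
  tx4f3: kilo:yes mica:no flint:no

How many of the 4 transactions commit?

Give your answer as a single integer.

tx5d5: no from flint -> abort (commits=0)
tx42e: no from kilo, mica -> abort (commits=0)
tx259: no from flint -> abort (commits=0)
tx4f3: no from mica, flint -> abort (commits=0)

Answer: 0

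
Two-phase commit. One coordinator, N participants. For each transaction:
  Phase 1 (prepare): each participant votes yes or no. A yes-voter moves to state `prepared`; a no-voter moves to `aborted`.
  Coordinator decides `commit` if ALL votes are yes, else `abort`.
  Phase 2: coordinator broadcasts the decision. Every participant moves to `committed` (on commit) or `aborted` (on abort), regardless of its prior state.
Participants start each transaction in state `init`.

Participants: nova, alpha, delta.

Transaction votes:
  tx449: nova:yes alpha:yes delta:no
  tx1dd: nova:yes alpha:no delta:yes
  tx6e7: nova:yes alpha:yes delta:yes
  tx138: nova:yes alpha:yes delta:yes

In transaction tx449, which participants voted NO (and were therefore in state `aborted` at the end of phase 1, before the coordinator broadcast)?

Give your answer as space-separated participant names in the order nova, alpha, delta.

Txn tx449 phase 1: nova yes -> prepared; alpha yes -> prepared; delta no -> aborted

Answer: delta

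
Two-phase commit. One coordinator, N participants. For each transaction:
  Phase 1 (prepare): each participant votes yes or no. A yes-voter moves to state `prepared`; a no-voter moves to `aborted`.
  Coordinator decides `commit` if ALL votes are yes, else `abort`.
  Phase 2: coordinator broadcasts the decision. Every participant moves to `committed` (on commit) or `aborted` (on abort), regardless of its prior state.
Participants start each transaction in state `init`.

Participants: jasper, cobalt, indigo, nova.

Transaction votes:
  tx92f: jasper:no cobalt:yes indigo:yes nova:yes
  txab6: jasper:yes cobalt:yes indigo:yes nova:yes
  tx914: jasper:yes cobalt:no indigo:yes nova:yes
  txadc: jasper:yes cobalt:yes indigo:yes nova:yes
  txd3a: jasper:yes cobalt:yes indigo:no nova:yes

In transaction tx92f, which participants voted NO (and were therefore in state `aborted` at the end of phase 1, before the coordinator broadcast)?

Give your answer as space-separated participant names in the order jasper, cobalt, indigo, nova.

Answer: jasper

Derivation:
Txn tx92f phase 1: jasper no -> aborted; cobalt yes -> prepared; indigo yes -> prepared; nova yes -> prepared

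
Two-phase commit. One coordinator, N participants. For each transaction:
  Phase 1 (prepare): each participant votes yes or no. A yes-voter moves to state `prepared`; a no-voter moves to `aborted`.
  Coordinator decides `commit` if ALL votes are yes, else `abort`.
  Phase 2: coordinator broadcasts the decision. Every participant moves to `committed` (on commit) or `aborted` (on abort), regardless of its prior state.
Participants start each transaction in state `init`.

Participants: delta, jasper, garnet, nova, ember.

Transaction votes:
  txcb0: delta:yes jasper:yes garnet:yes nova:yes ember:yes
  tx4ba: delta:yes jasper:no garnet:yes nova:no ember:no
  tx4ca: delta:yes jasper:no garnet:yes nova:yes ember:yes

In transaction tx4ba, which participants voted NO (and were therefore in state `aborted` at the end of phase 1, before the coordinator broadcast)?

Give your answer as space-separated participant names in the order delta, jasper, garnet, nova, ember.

Answer: jasper nova ember

Derivation:
Txn tx4ba phase 1: delta yes -> prepared; jasper no -> aborted; garnet yes -> prepared; nova no -> aborted; ember no -> aborted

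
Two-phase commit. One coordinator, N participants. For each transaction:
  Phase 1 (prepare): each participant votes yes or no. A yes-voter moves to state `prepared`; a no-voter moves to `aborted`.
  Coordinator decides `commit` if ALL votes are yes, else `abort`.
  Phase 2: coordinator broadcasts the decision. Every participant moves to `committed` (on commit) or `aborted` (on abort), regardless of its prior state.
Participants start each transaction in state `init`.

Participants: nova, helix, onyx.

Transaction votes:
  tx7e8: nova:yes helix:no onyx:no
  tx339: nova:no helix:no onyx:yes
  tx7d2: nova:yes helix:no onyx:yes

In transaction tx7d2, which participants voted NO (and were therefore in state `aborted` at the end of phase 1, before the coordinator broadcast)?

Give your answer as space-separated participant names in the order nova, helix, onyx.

Txn tx7d2 phase 1: nova yes -> prepared; helix no -> aborted; onyx yes -> prepared

Answer: helix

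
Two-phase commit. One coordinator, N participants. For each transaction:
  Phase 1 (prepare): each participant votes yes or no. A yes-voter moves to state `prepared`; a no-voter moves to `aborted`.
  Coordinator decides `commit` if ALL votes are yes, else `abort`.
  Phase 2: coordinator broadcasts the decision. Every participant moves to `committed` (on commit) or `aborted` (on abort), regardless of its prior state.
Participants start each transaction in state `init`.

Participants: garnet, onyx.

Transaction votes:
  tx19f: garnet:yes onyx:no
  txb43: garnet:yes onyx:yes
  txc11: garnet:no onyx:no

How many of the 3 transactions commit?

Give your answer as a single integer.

Answer: 1

Derivation:
tx19f: no from onyx -> abort (commits=0)
txb43: all yes -> commit (commits=1)
txc11: no from garnet, onyx -> abort (commits=1)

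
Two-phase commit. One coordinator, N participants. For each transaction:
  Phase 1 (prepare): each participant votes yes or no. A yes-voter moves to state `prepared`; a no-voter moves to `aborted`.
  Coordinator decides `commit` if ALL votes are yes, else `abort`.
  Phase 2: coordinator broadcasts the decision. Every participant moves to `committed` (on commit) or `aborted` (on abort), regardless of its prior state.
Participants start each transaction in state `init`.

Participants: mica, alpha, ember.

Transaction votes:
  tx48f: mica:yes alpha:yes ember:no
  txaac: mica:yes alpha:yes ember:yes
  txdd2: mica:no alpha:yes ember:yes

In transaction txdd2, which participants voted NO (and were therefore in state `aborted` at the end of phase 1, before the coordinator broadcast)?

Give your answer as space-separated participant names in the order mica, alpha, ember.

Txn txdd2 phase 1: mica no -> aborted; alpha yes -> prepared; ember yes -> prepared

Answer: mica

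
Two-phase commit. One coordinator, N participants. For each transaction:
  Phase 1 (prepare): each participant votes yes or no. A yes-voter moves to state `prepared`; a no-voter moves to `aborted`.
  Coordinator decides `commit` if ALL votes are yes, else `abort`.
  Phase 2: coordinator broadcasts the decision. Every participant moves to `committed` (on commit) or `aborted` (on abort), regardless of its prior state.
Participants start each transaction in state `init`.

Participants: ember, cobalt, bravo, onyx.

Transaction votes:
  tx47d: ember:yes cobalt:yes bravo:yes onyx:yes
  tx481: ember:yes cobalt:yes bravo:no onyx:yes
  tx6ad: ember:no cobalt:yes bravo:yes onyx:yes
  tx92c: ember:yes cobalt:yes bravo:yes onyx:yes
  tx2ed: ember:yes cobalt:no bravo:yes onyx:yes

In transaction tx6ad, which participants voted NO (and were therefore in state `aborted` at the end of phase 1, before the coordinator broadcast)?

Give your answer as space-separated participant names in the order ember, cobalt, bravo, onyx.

Answer: ember

Derivation:
Txn tx6ad phase 1: ember no -> aborted; cobalt yes -> prepared; bravo yes -> prepared; onyx yes -> prepared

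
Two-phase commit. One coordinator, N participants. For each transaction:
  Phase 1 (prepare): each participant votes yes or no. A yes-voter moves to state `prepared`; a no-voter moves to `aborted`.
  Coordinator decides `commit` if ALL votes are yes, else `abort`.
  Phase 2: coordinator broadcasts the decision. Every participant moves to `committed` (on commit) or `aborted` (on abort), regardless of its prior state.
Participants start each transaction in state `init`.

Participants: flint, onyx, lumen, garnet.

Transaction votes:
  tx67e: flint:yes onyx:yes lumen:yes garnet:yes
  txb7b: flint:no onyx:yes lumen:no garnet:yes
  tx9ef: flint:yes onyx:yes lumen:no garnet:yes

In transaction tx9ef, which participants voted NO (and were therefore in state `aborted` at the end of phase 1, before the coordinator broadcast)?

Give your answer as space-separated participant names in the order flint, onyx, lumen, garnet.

Answer: lumen

Derivation:
Txn tx9ef phase 1: flint yes -> prepared; onyx yes -> prepared; lumen no -> aborted; garnet yes -> prepared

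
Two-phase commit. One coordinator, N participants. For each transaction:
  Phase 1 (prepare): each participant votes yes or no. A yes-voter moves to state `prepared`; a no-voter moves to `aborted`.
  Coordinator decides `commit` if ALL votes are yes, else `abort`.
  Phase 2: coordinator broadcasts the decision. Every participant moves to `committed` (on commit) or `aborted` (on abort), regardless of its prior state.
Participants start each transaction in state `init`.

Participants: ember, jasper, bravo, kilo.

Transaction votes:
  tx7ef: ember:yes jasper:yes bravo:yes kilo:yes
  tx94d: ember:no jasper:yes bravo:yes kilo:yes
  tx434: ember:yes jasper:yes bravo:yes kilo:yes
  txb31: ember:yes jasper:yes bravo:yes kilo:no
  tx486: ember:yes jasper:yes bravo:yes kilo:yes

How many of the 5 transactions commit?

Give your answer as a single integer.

tx7ef: all yes -> commit (commits=1)
tx94d: no from ember -> abort (commits=1)
tx434: all yes -> commit (commits=2)
txb31: no from kilo -> abort (commits=2)
tx486: all yes -> commit (commits=3)

Answer: 3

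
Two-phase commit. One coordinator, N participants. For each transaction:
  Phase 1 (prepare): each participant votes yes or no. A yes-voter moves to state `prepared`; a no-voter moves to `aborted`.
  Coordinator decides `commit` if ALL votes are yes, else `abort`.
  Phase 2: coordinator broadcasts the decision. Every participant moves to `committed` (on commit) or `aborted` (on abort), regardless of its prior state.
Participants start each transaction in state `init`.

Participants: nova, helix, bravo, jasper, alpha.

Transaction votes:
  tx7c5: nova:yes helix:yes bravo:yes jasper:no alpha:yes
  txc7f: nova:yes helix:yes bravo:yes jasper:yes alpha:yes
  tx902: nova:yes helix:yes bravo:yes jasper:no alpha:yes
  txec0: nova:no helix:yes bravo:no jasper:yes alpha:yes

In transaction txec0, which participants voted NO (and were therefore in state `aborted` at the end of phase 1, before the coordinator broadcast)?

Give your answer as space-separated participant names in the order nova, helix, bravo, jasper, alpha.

Answer: nova bravo

Derivation:
Txn txec0 phase 1: nova no -> aborted; helix yes -> prepared; bravo no -> aborted; jasper yes -> prepared; alpha yes -> prepared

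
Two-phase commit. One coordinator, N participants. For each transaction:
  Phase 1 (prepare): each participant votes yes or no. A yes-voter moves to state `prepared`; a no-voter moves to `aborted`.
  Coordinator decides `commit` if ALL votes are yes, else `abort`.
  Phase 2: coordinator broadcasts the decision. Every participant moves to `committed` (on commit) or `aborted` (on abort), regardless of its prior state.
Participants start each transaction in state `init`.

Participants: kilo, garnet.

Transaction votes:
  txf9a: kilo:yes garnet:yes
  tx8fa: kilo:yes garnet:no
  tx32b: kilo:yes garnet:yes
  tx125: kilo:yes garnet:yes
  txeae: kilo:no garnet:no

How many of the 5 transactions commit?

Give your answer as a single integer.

txf9a: all yes -> commit (commits=1)
tx8fa: no from garnet -> abort (commits=1)
tx32b: all yes -> commit (commits=2)
tx125: all yes -> commit (commits=3)
txeae: no from kilo, garnet -> abort (commits=3)

Answer: 3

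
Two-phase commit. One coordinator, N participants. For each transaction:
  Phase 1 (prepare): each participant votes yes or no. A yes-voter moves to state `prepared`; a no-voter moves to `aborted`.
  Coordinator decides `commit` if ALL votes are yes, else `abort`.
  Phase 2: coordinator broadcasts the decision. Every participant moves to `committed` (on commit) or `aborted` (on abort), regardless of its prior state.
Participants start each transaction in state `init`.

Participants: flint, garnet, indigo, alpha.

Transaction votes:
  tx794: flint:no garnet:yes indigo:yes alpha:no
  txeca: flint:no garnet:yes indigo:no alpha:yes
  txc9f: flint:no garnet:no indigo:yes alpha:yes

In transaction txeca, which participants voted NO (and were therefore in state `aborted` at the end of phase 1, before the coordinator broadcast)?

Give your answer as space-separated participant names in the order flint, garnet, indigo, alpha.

Answer: flint indigo

Derivation:
Txn txeca phase 1: flint no -> aborted; garnet yes -> prepared; indigo no -> aborted; alpha yes -> prepared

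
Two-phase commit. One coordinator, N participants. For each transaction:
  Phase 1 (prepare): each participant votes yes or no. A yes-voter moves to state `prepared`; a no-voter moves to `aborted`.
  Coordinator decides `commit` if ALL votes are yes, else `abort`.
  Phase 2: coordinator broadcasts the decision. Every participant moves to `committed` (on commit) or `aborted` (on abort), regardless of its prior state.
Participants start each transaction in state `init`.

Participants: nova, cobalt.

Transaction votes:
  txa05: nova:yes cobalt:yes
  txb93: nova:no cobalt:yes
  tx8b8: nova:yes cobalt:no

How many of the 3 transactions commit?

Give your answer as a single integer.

txa05: all yes -> commit (commits=1)
txb93: no from nova -> abort (commits=1)
tx8b8: no from cobalt -> abort (commits=1)

Answer: 1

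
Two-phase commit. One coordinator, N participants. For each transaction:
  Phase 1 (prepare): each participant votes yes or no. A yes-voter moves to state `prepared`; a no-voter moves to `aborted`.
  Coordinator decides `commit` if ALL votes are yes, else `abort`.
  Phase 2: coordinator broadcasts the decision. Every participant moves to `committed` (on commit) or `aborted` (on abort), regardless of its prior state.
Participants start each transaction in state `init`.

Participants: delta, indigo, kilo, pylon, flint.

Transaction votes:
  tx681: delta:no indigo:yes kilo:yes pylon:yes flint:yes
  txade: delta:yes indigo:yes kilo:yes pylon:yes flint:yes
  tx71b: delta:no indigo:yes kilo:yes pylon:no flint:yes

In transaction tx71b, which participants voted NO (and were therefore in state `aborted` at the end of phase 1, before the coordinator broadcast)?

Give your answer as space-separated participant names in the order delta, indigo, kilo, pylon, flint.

Answer: delta pylon

Derivation:
Txn tx71b phase 1: delta no -> aborted; indigo yes -> prepared; kilo yes -> prepared; pylon no -> aborted; flint yes -> prepared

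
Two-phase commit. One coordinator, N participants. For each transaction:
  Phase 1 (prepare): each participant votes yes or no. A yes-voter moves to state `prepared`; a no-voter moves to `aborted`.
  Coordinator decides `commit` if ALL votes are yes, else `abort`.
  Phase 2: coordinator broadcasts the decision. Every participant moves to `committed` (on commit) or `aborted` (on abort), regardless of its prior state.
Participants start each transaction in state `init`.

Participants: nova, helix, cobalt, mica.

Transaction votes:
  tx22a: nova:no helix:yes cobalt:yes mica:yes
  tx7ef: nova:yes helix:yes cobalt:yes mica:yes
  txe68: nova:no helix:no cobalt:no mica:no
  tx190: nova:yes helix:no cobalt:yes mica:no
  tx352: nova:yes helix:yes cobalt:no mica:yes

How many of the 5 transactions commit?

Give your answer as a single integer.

tx22a: no from nova -> abort (commits=0)
tx7ef: all yes -> commit (commits=1)
txe68: no from nova, helix, cobalt, mica -> abort (commits=1)
tx190: no from helix, mica -> abort (commits=1)
tx352: no from cobalt -> abort (commits=1)

Answer: 1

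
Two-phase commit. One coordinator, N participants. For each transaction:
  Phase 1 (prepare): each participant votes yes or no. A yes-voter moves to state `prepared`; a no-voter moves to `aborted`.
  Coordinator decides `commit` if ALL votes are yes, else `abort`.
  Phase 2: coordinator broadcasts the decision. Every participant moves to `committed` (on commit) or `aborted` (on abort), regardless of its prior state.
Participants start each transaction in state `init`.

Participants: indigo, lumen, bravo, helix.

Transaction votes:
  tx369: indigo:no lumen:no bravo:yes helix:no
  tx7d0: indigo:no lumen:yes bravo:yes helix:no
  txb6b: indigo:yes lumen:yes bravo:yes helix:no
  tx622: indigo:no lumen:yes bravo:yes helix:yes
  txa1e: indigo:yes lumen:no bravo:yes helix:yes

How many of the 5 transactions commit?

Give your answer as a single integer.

tx369: no from indigo, lumen, helix -> abort (commits=0)
tx7d0: no from indigo, helix -> abort (commits=0)
txb6b: no from helix -> abort (commits=0)
tx622: no from indigo -> abort (commits=0)
txa1e: no from lumen -> abort (commits=0)

Answer: 0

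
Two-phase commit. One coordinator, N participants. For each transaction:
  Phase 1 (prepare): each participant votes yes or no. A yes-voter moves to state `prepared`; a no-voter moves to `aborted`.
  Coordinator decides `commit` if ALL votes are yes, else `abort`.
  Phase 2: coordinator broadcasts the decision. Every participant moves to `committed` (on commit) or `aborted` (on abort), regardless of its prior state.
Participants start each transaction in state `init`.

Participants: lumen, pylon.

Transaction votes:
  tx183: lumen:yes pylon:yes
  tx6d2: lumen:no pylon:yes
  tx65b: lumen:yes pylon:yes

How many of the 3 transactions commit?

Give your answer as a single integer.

tx183: all yes -> commit (commits=1)
tx6d2: no from lumen -> abort (commits=1)
tx65b: all yes -> commit (commits=2)

Answer: 2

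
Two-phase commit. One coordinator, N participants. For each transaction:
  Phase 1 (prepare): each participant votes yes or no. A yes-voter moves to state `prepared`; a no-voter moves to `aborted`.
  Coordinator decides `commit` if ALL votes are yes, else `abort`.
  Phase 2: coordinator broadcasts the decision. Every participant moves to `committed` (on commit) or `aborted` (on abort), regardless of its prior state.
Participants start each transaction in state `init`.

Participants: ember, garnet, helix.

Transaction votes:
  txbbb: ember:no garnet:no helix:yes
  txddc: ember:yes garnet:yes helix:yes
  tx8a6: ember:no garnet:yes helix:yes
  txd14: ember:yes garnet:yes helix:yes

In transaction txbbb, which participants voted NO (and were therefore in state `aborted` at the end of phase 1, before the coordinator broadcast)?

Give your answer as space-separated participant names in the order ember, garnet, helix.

Answer: ember garnet

Derivation:
Txn txbbb phase 1: ember no -> aborted; garnet no -> aborted; helix yes -> prepared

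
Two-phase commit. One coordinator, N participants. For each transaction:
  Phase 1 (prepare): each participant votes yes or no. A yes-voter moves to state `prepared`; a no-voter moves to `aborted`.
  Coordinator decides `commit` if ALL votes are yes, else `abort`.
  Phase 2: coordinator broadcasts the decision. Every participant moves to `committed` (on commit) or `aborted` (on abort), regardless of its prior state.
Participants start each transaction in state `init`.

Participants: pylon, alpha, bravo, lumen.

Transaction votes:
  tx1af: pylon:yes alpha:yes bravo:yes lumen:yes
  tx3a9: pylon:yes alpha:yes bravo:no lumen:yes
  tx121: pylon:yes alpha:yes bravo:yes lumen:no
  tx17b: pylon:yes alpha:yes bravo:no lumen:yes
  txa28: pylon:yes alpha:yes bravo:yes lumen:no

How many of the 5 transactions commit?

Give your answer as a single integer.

tx1af: all yes -> commit (commits=1)
tx3a9: no from bravo -> abort (commits=1)
tx121: no from lumen -> abort (commits=1)
tx17b: no from bravo -> abort (commits=1)
txa28: no from lumen -> abort (commits=1)

Answer: 1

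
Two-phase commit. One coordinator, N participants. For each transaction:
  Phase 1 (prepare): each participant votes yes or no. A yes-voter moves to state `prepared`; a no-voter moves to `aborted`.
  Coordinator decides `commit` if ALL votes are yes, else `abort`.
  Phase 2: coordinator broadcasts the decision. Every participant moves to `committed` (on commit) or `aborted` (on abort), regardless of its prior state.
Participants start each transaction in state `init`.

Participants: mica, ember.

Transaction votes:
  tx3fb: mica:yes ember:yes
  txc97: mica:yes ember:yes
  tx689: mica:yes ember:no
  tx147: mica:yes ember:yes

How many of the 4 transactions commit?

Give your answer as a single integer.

Answer: 3

Derivation:
tx3fb: all yes -> commit (commits=1)
txc97: all yes -> commit (commits=2)
tx689: no from ember -> abort (commits=2)
tx147: all yes -> commit (commits=3)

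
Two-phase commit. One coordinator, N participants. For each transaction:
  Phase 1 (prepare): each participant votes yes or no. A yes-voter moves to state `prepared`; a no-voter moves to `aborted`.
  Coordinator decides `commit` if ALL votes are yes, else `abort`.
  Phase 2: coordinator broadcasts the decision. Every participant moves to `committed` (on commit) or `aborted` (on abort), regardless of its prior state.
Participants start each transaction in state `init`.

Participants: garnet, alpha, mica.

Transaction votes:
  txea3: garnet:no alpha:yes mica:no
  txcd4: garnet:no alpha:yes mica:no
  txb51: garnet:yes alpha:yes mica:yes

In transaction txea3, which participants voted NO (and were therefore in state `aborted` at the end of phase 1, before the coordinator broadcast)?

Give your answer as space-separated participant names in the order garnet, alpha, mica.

Txn txea3 phase 1: garnet no -> aborted; alpha yes -> prepared; mica no -> aborted

Answer: garnet mica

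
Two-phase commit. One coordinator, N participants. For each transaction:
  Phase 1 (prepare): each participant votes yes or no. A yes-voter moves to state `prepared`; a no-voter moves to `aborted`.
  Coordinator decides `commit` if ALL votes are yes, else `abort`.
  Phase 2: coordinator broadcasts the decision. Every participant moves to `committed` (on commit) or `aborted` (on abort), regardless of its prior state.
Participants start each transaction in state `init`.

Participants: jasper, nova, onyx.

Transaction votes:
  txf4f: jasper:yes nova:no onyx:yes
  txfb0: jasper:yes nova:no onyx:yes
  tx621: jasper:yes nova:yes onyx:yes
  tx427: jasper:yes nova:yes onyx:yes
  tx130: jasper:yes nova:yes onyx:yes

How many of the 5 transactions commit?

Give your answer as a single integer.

txf4f: no from nova -> abort (commits=0)
txfb0: no from nova -> abort (commits=0)
tx621: all yes -> commit (commits=1)
tx427: all yes -> commit (commits=2)
tx130: all yes -> commit (commits=3)

Answer: 3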